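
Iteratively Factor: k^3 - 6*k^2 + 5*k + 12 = (k - 4)*(k^2 - 2*k - 3) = (k - 4)*(k + 1)*(k - 3)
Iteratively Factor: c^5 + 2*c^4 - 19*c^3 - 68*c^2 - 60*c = (c + 2)*(c^4 - 19*c^2 - 30*c) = (c - 5)*(c + 2)*(c^3 + 5*c^2 + 6*c) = (c - 5)*(c + 2)^2*(c^2 + 3*c) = c*(c - 5)*(c + 2)^2*(c + 3)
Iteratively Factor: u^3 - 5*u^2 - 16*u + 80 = (u - 5)*(u^2 - 16) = (u - 5)*(u - 4)*(u + 4)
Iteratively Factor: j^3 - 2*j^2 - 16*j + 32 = (j - 2)*(j^2 - 16) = (j - 4)*(j - 2)*(j + 4)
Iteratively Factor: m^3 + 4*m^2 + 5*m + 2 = (m + 1)*(m^2 + 3*m + 2) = (m + 1)*(m + 2)*(m + 1)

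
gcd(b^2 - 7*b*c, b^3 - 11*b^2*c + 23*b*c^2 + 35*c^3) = b - 7*c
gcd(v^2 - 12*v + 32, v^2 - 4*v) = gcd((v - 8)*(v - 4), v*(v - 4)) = v - 4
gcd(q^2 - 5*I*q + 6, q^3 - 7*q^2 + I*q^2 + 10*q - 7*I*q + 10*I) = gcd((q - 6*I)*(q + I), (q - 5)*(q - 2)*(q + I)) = q + I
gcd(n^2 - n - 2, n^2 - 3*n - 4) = n + 1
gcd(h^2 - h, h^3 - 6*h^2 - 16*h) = h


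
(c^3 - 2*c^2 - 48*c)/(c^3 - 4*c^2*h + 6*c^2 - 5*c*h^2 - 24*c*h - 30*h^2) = c*(c - 8)/(c^2 - 4*c*h - 5*h^2)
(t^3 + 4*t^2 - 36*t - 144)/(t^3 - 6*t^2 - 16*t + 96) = (t + 6)/(t - 4)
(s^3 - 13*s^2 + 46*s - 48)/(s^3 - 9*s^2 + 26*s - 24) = (s - 8)/(s - 4)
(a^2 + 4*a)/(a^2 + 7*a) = (a + 4)/(a + 7)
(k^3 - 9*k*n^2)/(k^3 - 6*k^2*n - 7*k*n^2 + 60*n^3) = k*(k - 3*n)/(k^2 - 9*k*n + 20*n^2)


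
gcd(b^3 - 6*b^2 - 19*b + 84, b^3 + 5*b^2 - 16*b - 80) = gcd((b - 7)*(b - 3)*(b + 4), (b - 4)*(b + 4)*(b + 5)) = b + 4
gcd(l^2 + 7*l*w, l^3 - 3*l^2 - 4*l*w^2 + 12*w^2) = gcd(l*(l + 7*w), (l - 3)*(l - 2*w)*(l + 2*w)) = 1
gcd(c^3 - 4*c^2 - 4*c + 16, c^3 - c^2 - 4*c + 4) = c^2 - 4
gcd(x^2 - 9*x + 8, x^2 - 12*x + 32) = x - 8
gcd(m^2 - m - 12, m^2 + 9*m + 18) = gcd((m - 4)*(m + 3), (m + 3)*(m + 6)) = m + 3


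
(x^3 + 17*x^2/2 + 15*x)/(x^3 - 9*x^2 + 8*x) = (x^2 + 17*x/2 + 15)/(x^2 - 9*x + 8)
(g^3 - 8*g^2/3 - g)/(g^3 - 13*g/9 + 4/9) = 3*g*(3*g^2 - 8*g - 3)/(9*g^3 - 13*g + 4)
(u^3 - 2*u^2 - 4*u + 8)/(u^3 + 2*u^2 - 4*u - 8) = (u - 2)/(u + 2)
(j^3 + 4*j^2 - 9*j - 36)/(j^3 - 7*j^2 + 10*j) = (j^3 + 4*j^2 - 9*j - 36)/(j*(j^2 - 7*j + 10))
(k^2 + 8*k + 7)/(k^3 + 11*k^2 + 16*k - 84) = (k + 1)/(k^2 + 4*k - 12)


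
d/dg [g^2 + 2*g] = 2*g + 2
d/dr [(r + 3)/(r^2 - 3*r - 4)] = (-r^2 - 6*r + 5)/(r^4 - 6*r^3 + r^2 + 24*r + 16)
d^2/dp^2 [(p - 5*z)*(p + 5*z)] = 2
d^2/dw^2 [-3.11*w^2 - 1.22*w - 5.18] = -6.22000000000000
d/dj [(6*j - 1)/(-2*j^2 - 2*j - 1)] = 4*(3*j^2 - j - 2)/(4*j^4 + 8*j^3 + 8*j^2 + 4*j + 1)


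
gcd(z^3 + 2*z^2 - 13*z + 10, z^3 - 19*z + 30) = z^2 + 3*z - 10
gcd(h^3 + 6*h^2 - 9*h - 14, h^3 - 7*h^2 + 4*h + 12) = h^2 - h - 2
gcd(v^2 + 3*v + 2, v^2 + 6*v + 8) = v + 2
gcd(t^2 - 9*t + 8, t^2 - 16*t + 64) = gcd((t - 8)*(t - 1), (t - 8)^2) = t - 8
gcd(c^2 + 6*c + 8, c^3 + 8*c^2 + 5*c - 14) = c + 2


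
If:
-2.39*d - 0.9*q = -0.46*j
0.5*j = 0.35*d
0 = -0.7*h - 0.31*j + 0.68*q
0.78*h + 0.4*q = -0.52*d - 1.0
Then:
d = 0.42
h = -1.07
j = 0.29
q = -0.96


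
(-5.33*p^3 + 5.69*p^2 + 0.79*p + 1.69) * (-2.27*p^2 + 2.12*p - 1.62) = 12.0991*p^5 - 24.2159*p^4 + 18.9041*p^3 - 11.3793*p^2 + 2.303*p - 2.7378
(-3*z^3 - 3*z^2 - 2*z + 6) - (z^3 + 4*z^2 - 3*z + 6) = -4*z^3 - 7*z^2 + z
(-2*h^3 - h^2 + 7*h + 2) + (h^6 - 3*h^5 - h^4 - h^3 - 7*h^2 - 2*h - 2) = h^6 - 3*h^5 - h^4 - 3*h^3 - 8*h^2 + 5*h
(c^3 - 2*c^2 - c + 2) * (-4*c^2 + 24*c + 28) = -4*c^5 + 32*c^4 - 16*c^3 - 88*c^2 + 20*c + 56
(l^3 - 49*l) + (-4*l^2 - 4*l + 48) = l^3 - 4*l^2 - 53*l + 48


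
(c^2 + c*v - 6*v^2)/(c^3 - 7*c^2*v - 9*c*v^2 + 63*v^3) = (c - 2*v)/(c^2 - 10*c*v + 21*v^2)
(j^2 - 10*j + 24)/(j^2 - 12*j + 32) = (j - 6)/(j - 8)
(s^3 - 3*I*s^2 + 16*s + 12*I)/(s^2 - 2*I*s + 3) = (s^2 - 4*I*s + 12)/(s - 3*I)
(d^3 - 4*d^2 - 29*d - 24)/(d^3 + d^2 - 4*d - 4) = (d^2 - 5*d - 24)/(d^2 - 4)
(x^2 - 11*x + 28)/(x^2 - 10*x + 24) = (x - 7)/(x - 6)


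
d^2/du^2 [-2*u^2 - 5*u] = -4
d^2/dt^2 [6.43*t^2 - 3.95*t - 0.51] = 12.8600000000000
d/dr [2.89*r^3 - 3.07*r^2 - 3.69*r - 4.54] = 8.67*r^2 - 6.14*r - 3.69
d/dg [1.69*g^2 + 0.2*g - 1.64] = 3.38*g + 0.2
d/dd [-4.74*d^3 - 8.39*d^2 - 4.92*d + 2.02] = -14.22*d^2 - 16.78*d - 4.92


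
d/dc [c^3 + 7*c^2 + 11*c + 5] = 3*c^2 + 14*c + 11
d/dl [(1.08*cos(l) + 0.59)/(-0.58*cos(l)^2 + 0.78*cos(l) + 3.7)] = (0.6264*sin(l)^2 - 0.6844*cos(l) - 4.1622)*sin(l)/(-0.58*cos(l)^2 + 0.78*cos(l) + 3.7)^2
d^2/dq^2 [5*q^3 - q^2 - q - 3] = 30*q - 2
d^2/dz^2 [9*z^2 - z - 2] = 18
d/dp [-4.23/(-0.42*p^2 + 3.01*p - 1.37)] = (12.7323 - 3.5532*p)/(0.42*p^2 - 3.01*p + 1.37)^2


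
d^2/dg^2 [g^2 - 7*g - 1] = 2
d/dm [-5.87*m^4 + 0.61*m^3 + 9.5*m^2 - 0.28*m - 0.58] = -23.48*m^3 + 1.83*m^2 + 19.0*m - 0.28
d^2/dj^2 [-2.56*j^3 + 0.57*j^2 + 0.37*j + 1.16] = 1.14 - 15.36*j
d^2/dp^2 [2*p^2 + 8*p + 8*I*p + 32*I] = 4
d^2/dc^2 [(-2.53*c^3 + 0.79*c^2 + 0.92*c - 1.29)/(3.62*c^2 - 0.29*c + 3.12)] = (-5.6843418860808e-14*c^5 + 82.494898*c^3 - 141.228648*c^2 - 201.987828*c + 45.967758)/(47.437928*c^6 - 11.400828*c^5 + 123.57051*c^4 - 19.676645*c^3 + 106.50276*c^2 - 8.468928*c + 30.371328)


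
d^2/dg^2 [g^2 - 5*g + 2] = 2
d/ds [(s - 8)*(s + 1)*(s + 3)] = 3*s^2 - 8*s - 29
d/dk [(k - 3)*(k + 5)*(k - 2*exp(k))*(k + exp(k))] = -k^3*exp(k) + 4*k^3 - 4*k^2*exp(2*k) - 5*k^2*exp(k) + 6*k^2 - 12*k*exp(2*k) + 11*k*exp(k) - 30*k + 56*exp(2*k) + 15*exp(k)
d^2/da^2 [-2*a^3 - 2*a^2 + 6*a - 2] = -12*a - 4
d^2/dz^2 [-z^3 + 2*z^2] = 4 - 6*z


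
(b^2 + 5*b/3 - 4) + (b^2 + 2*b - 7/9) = 2*b^2 + 11*b/3 - 43/9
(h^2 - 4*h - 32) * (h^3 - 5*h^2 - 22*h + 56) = h^5 - 9*h^4 - 34*h^3 + 304*h^2 + 480*h - 1792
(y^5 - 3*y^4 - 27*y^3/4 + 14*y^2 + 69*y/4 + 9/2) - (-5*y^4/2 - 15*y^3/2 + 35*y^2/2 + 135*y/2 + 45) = y^5 - y^4/2 + 3*y^3/4 - 7*y^2/2 - 201*y/4 - 81/2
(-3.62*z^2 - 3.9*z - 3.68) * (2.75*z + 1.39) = -9.955*z^3 - 15.7568*z^2 - 15.541*z - 5.1152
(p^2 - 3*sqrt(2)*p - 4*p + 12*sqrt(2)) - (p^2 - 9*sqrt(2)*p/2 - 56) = -4*p + 3*sqrt(2)*p/2 + 12*sqrt(2) + 56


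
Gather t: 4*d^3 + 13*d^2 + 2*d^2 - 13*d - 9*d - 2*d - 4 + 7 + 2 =4*d^3 + 15*d^2 - 24*d + 5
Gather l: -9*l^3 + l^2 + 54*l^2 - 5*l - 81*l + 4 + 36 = -9*l^3 + 55*l^2 - 86*l + 40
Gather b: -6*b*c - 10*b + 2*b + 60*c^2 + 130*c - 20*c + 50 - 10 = b*(-6*c - 8) + 60*c^2 + 110*c + 40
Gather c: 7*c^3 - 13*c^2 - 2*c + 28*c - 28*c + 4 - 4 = 7*c^3 - 13*c^2 - 2*c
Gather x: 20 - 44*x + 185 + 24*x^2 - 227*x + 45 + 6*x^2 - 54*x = 30*x^2 - 325*x + 250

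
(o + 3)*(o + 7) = o^2 + 10*o + 21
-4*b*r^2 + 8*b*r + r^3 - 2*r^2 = r*(-4*b + r)*(r - 2)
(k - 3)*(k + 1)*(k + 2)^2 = k^4 + 2*k^3 - 7*k^2 - 20*k - 12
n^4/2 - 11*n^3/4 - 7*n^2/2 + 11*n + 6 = (n/2 + 1)*(n - 6)*(n - 2)*(n + 1/2)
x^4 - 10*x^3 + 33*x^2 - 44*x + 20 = (x - 5)*(x - 2)^2*(x - 1)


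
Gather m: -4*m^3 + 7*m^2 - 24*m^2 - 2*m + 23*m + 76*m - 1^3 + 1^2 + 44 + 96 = -4*m^3 - 17*m^2 + 97*m + 140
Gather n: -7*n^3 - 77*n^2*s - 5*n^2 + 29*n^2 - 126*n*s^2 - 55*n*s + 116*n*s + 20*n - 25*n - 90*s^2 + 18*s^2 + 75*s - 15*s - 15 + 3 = -7*n^3 + n^2*(24 - 77*s) + n*(-126*s^2 + 61*s - 5) - 72*s^2 + 60*s - 12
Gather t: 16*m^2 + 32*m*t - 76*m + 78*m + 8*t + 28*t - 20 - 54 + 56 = 16*m^2 + 2*m + t*(32*m + 36) - 18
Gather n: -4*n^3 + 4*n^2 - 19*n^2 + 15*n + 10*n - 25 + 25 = -4*n^3 - 15*n^2 + 25*n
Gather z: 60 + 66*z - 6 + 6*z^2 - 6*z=6*z^2 + 60*z + 54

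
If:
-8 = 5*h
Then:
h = -8/5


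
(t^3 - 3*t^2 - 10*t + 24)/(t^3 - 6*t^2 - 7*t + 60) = (t - 2)/(t - 5)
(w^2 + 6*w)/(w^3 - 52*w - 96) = w/(w^2 - 6*w - 16)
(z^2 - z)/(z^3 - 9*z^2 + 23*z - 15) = z/(z^2 - 8*z + 15)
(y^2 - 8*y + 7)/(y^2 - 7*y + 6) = (y - 7)/(y - 6)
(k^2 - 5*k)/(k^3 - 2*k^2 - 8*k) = (5 - k)/(-k^2 + 2*k + 8)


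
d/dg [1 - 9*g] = -9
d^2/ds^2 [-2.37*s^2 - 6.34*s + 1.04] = -4.74000000000000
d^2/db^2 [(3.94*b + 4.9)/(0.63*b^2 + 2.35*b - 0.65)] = ((1.26*b + 2.35)*(2.52*b + 4.7)*(3.94*b + 4.9) - (14.8932*b + 24.692)*(0.63*b^2 + 2.35*b - 0.65))/(0.63*b^2 + 2.35*b - 0.65)^3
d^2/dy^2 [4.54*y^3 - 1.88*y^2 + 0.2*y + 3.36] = 27.24*y - 3.76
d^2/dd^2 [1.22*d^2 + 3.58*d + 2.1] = 2.44000000000000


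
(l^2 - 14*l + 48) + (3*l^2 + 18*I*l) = 4*l^2 - 14*l + 18*I*l + 48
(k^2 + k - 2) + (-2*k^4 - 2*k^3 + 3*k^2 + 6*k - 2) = -2*k^4 - 2*k^3 + 4*k^2 + 7*k - 4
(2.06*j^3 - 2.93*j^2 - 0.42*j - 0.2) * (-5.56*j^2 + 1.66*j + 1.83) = -11.4536*j^5 + 19.7104*j^4 + 1.2412*j^3 - 4.9471*j^2 - 1.1006*j - 0.366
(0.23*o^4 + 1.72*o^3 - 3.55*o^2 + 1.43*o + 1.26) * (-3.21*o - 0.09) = -0.7383*o^5 - 5.5419*o^4 + 11.2407*o^3 - 4.2708*o^2 - 4.1733*o - 0.1134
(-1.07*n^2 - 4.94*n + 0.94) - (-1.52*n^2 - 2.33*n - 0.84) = 0.45*n^2 - 2.61*n + 1.78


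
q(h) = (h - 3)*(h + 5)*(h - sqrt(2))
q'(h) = (h - 3)*(h + 5) + (h - 3)*(h - sqrt(2)) + (h + 5)*(h - sqrt(2))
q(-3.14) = 52.01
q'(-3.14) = 8.07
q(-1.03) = 39.11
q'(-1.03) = -15.85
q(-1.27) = 42.75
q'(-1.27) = -14.48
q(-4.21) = 32.03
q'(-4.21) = 30.41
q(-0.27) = 26.05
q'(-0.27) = -17.93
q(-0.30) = 26.59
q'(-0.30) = -17.91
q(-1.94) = 50.70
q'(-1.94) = -8.81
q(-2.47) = 53.75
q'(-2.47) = -2.42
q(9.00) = 637.21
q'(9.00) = 235.72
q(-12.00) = -1408.49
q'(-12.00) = 400.11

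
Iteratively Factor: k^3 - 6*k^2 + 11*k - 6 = (k - 1)*(k^2 - 5*k + 6) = (k - 3)*(k - 1)*(k - 2)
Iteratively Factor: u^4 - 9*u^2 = (u + 3)*(u^3 - 3*u^2) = (u - 3)*(u + 3)*(u^2) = u*(u - 3)*(u + 3)*(u)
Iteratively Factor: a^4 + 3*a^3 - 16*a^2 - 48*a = (a - 4)*(a^3 + 7*a^2 + 12*a) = (a - 4)*(a + 3)*(a^2 + 4*a) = a*(a - 4)*(a + 3)*(a + 4)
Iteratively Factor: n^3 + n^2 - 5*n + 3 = (n + 3)*(n^2 - 2*n + 1) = (n - 1)*(n + 3)*(n - 1)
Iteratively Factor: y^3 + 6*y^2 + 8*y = (y + 4)*(y^2 + 2*y) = (y + 2)*(y + 4)*(y)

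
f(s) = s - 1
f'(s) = 1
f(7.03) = 6.03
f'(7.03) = 1.00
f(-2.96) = -3.96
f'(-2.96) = 1.00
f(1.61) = 0.61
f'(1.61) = 1.00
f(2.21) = 1.21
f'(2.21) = 1.00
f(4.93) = 3.93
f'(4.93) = 1.00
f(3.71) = 2.71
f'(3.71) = 1.00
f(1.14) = 0.14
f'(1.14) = 1.00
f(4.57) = 3.57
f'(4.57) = 1.00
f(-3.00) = -4.00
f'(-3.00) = 1.00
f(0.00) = -1.00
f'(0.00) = 1.00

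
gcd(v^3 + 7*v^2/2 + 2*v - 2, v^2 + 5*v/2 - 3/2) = v - 1/2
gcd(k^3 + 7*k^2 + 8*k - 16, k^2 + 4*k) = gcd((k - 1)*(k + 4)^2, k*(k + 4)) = k + 4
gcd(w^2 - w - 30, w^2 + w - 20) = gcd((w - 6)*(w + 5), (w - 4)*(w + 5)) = w + 5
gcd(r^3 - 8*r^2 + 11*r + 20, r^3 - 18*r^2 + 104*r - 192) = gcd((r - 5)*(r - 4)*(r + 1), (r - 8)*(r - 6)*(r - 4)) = r - 4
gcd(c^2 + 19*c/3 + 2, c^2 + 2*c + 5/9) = c + 1/3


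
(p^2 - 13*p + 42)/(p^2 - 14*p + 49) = (p - 6)/(p - 7)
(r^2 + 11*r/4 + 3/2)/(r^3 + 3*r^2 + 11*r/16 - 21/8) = 4*(4*r + 3)/(16*r^2 + 16*r - 21)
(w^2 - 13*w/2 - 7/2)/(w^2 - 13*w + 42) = (w + 1/2)/(w - 6)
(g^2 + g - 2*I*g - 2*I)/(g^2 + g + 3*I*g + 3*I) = (g - 2*I)/(g + 3*I)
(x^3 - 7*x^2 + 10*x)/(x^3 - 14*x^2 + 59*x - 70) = x/(x - 7)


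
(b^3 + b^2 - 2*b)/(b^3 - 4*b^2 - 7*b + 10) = b/(b - 5)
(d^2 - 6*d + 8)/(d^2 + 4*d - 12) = (d - 4)/(d + 6)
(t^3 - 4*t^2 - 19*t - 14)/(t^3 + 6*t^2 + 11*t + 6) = (t - 7)/(t + 3)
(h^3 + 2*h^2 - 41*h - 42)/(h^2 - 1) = (h^2 + h - 42)/(h - 1)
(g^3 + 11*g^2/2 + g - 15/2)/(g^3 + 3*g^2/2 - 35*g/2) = (2*g^2 + g - 3)/(g*(2*g - 7))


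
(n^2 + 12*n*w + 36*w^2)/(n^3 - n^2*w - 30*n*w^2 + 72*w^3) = (n + 6*w)/(n^2 - 7*n*w + 12*w^2)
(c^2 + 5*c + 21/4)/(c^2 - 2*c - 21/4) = (2*c + 7)/(2*c - 7)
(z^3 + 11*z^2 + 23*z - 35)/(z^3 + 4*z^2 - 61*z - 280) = (z - 1)/(z - 8)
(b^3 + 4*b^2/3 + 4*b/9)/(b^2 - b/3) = (9*b^2 + 12*b + 4)/(3*(3*b - 1))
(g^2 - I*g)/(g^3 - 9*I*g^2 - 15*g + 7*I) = g/(g^2 - 8*I*g - 7)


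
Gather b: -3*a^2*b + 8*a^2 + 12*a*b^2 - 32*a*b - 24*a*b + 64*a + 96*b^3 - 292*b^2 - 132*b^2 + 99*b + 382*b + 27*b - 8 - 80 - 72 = 8*a^2 + 64*a + 96*b^3 + b^2*(12*a - 424) + b*(-3*a^2 - 56*a + 508) - 160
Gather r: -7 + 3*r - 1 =3*r - 8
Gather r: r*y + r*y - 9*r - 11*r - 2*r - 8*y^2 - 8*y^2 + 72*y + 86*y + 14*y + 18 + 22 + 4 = r*(2*y - 22) - 16*y^2 + 172*y + 44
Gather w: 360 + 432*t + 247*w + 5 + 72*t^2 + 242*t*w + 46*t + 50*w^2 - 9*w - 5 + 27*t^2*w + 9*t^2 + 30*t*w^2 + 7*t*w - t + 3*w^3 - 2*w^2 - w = 81*t^2 + 477*t + 3*w^3 + w^2*(30*t + 48) + w*(27*t^2 + 249*t + 237) + 360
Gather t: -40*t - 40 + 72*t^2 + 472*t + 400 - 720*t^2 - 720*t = -648*t^2 - 288*t + 360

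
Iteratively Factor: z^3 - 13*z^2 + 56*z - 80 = (z - 5)*(z^2 - 8*z + 16) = (z - 5)*(z - 4)*(z - 4)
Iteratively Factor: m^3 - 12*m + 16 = (m + 4)*(m^2 - 4*m + 4) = (m - 2)*(m + 4)*(m - 2)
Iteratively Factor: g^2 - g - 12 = (g + 3)*(g - 4)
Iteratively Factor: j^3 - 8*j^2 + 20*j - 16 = (j - 4)*(j^2 - 4*j + 4) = (j - 4)*(j - 2)*(j - 2)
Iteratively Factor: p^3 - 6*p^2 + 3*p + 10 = (p + 1)*(p^2 - 7*p + 10) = (p - 2)*(p + 1)*(p - 5)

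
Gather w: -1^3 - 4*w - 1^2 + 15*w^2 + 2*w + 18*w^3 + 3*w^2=18*w^3 + 18*w^2 - 2*w - 2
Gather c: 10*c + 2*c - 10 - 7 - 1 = 12*c - 18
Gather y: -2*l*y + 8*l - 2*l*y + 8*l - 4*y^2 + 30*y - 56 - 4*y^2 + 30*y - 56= 16*l - 8*y^2 + y*(60 - 4*l) - 112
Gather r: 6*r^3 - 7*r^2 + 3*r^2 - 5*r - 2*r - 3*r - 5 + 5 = 6*r^3 - 4*r^2 - 10*r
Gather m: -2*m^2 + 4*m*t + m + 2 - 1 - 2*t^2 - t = -2*m^2 + m*(4*t + 1) - 2*t^2 - t + 1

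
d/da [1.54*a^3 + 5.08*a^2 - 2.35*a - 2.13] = 4.62*a^2 + 10.16*a - 2.35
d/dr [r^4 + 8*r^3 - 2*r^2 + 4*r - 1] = 4*r^3 + 24*r^2 - 4*r + 4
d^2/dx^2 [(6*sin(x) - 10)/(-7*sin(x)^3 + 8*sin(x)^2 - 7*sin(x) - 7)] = 2*(588*sin(x)^7 - 2709*sin(x)^6 + 1802*sin(x)^5 + 435*sin(x)^4 - 517*sin(x)^3 + 3642*sin(x)^2 - 3766*sin(x) + 1344)/(7*sin(x)^3 - 8*sin(x)^2 + 7*sin(x) + 7)^3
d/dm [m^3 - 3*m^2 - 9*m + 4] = 3*m^2 - 6*m - 9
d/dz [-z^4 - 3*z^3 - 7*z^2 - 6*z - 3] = -4*z^3 - 9*z^2 - 14*z - 6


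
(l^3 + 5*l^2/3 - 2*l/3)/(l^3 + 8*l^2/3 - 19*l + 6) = l*(l + 2)/(l^2 + 3*l - 18)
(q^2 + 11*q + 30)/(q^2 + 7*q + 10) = (q + 6)/(q + 2)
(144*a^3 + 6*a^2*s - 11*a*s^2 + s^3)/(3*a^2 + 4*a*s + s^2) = (48*a^2 - 14*a*s + s^2)/(a + s)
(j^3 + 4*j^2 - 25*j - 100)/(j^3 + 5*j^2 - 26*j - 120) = (j + 5)/(j + 6)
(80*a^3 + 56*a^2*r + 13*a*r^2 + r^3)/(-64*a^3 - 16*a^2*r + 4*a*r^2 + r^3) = (5*a + r)/(-4*a + r)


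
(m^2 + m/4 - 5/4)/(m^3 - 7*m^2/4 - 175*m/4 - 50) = (m - 1)/(m^2 - 3*m - 40)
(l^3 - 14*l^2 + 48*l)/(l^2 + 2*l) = (l^2 - 14*l + 48)/(l + 2)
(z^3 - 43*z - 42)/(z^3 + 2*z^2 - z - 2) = (z^2 - z - 42)/(z^2 + z - 2)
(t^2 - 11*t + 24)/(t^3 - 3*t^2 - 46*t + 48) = (t - 3)/(t^2 + 5*t - 6)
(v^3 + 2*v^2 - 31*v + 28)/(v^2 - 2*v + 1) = (v^2 + 3*v - 28)/(v - 1)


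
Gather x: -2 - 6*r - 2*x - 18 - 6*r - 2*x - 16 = -12*r - 4*x - 36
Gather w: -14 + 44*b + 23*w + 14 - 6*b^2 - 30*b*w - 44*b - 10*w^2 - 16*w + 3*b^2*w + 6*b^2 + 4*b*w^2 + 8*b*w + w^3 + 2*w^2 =w^3 + w^2*(4*b - 8) + w*(3*b^2 - 22*b + 7)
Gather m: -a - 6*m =-a - 6*m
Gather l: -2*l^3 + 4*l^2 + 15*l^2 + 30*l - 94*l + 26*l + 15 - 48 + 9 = -2*l^3 + 19*l^2 - 38*l - 24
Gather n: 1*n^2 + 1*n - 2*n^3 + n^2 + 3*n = -2*n^3 + 2*n^2 + 4*n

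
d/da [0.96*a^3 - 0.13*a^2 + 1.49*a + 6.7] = 2.88*a^2 - 0.26*a + 1.49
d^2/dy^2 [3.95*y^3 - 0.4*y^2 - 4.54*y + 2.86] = 23.7*y - 0.8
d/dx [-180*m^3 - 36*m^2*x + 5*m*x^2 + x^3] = -36*m^2 + 10*m*x + 3*x^2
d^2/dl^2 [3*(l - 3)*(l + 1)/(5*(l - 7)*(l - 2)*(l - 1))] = 6*(l^6 - 6*l^5 - 27*l^4 + 414*l^3 - 1695*l^2 + 2784*l - 1615)/(5*(l^9 - 30*l^8 + 369*l^7 - 2422*l^6 + 9327*l^5 - 22002*l^4 + 32075*l^3 - 28098*l^2 + 13524*l - 2744))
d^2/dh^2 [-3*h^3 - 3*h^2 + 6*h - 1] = -18*h - 6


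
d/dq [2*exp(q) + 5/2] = 2*exp(q)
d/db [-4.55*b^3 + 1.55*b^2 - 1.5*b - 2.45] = -13.65*b^2 + 3.1*b - 1.5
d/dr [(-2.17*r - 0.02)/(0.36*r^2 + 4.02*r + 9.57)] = (0.7812*r^2 + 0.0144000000000002*r - 20.6865)/(0.1296*r^4 + 2.8944*r^3 + 23.0508*r^2 + 76.9428*r + 91.5849)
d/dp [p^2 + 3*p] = 2*p + 3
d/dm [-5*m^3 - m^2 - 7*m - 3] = -15*m^2 - 2*m - 7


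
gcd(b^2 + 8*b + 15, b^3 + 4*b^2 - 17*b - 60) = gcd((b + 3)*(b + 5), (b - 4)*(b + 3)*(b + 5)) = b^2 + 8*b + 15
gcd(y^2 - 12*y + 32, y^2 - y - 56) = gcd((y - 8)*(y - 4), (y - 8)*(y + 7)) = y - 8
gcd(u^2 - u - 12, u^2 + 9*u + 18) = u + 3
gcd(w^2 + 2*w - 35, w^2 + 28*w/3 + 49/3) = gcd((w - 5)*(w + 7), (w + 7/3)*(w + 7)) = w + 7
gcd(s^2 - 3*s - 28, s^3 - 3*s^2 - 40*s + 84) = s - 7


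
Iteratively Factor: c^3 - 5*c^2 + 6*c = (c - 2)*(c^2 - 3*c) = (c - 3)*(c - 2)*(c)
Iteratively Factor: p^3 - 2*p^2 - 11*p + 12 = (p - 4)*(p^2 + 2*p - 3) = (p - 4)*(p + 3)*(p - 1)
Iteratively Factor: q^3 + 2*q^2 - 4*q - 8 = (q + 2)*(q^2 - 4) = (q - 2)*(q + 2)*(q + 2)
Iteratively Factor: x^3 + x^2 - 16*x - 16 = (x + 1)*(x^2 - 16) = (x - 4)*(x + 1)*(x + 4)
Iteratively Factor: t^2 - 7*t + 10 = (t - 5)*(t - 2)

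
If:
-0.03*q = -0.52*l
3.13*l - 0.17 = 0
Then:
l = 0.05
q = 0.94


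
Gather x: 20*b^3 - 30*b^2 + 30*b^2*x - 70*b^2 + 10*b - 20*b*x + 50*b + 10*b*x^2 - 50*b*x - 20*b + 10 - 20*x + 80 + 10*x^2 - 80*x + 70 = 20*b^3 - 100*b^2 + 40*b + x^2*(10*b + 10) + x*(30*b^2 - 70*b - 100) + 160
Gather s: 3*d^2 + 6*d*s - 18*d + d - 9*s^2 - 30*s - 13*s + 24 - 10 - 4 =3*d^2 - 17*d - 9*s^2 + s*(6*d - 43) + 10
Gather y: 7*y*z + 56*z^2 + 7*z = 7*y*z + 56*z^2 + 7*z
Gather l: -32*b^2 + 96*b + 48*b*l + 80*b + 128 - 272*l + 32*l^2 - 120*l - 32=-32*b^2 + 176*b + 32*l^2 + l*(48*b - 392) + 96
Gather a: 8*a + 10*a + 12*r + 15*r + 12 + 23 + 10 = 18*a + 27*r + 45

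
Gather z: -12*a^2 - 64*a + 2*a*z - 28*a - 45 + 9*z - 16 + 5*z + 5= -12*a^2 - 92*a + z*(2*a + 14) - 56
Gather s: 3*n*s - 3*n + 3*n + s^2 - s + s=3*n*s + s^2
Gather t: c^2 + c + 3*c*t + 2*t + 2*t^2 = c^2 + c + 2*t^2 + t*(3*c + 2)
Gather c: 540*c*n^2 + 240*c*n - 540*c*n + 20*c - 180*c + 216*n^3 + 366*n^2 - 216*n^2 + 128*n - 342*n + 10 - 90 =c*(540*n^2 - 300*n - 160) + 216*n^3 + 150*n^2 - 214*n - 80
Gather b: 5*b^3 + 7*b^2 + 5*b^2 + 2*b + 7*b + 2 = 5*b^3 + 12*b^2 + 9*b + 2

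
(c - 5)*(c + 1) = c^2 - 4*c - 5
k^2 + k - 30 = (k - 5)*(k + 6)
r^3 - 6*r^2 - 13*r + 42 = (r - 7)*(r - 2)*(r + 3)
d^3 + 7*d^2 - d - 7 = (d - 1)*(d + 1)*(d + 7)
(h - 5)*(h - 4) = h^2 - 9*h + 20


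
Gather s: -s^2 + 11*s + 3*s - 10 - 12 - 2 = -s^2 + 14*s - 24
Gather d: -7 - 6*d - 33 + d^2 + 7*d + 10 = d^2 + d - 30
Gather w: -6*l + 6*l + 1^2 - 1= 0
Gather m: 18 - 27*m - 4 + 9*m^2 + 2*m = 9*m^2 - 25*m + 14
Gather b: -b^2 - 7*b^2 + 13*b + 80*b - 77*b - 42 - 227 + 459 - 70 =-8*b^2 + 16*b + 120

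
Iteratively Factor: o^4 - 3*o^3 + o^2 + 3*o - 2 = (o + 1)*(o^3 - 4*o^2 + 5*o - 2) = (o - 2)*(o + 1)*(o^2 - 2*o + 1) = (o - 2)*(o - 1)*(o + 1)*(o - 1)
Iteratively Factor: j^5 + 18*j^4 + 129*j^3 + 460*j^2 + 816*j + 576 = (j + 4)*(j^4 + 14*j^3 + 73*j^2 + 168*j + 144) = (j + 3)*(j + 4)*(j^3 + 11*j^2 + 40*j + 48) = (j + 3)^2*(j + 4)*(j^2 + 8*j + 16) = (j + 3)^2*(j + 4)^2*(j + 4)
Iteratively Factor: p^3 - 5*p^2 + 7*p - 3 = (p - 1)*(p^2 - 4*p + 3) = (p - 3)*(p - 1)*(p - 1)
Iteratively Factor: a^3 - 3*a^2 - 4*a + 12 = (a - 2)*(a^2 - a - 6) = (a - 2)*(a + 2)*(a - 3)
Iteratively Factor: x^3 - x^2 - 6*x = (x + 2)*(x^2 - 3*x) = x*(x + 2)*(x - 3)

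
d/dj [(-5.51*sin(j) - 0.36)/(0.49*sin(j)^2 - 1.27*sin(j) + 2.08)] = (2.6999*sin(j)^2 + 0.3528*sin(j) - 11.918)*cos(j)/(0.2401*sin(j)^4 - 1.2446*sin(j)^3 + 3.6513*sin(j)^2 - 5.2832*sin(j) + 4.3264)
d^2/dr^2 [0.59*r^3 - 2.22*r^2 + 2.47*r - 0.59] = 3.54*r - 4.44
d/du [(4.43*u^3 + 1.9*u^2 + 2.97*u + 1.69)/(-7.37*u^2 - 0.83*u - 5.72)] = (-32.6491*u^4 - 7.3538*u^3 - 55.7069*u^2 + 3.1746*u - 15.5857)/(54.3169*u^4 + 12.2342*u^3 + 85.0017*u^2 + 9.4952*u + 32.7184)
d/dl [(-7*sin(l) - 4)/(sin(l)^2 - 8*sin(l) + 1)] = (7*sin(l)^2 + 8*sin(l) - 39)*cos(l)/(sin(l)^2 - 8*sin(l) + 1)^2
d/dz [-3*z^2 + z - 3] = 1 - 6*z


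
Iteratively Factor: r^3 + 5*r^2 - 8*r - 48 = (r + 4)*(r^2 + r - 12) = (r + 4)^2*(r - 3)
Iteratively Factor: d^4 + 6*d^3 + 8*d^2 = (d)*(d^3 + 6*d^2 + 8*d) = d*(d + 2)*(d^2 + 4*d) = d*(d + 2)*(d + 4)*(d)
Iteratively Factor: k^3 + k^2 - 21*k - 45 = (k + 3)*(k^2 - 2*k - 15) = (k - 5)*(k + 3)*(k + 3)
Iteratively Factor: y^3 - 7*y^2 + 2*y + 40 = (y - 4)*(y^2 - 3*y - 10) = (y - 4)*(y + 2)*(y - 5)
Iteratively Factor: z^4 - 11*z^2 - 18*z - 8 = (z + 1)*(z^3 - z^2 - 10*z - 8) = (z + 1)*(z + 2)*(z^2 - 3*z - 4) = (z - 4)*(z + 1)*(z + 2)*(z + 1)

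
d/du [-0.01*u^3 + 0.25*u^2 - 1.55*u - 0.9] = -0.03*u^2 + 0.5*u - 1.55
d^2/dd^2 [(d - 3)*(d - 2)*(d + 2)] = 6*d - 6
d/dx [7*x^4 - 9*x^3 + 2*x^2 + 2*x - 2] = 28*x^3 - 27*x^2 + 4*x + 2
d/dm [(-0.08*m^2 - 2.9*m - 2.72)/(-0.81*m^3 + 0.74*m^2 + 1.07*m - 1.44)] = (-0.0648*m^4 - 4.698*m^3 - 4.5492*m^2 + 4.256*m + 7.0864)/(0.6561*m^6 - 1.1988*m^5 - 1.1858*m^4 + 3.9164*m^3 - 0.9863*m^2 - 3.0816*m + 2.0736)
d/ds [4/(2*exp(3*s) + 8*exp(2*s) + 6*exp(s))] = 2*(-3*exp(2*s) - 8*exp(s) - 3)*exp(-s)/(exp(2*s) + 4*exp(s) + 3)^2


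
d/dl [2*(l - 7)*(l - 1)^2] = 6*(l - 5)*(l - 1)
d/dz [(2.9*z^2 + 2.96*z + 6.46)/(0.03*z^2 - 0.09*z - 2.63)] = (-0.3498*z^2 - 15.6416*z - 7.2034)/(0.0009*z^4 - 0.0054*z^3 - 0.1497*z^2 + 0.4734*z + 6.9169)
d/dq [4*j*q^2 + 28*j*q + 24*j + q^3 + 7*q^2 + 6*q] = 8*j*q + 28*j + 3*q^2 + 14*q + 6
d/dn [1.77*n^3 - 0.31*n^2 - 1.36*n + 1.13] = 5.31*n^2 - 0.62*n - 1.36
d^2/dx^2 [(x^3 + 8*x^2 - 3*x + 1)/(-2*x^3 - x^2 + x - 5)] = 2*(-30*x^6 + 30*x^5 + 6*x^4 + 549*x^3 - 42*x^2 - 87*x - 181)/(8*x^9 + 12*x^8 - 6*x^7 + 49*x^6 + 63*x^5 - 42*x^4 + 119*x^3 + 90*x^2 - 75*x + 125)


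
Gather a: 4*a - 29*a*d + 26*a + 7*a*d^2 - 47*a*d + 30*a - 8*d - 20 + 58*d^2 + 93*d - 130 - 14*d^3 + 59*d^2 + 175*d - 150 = a*(7*d^2 - 76*d + 60) - 14*d^3 + 117*d^2 + 260*d - 300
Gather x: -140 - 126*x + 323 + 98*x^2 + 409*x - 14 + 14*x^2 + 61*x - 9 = 112*x^2 + 344*x + 160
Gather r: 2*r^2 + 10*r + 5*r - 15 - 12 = 2*r^2 + 15*r - 27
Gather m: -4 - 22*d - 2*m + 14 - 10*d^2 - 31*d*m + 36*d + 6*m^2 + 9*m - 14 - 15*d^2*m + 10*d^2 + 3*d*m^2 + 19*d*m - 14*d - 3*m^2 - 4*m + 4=m^2*(3*d + 3) + m*(-15*d^2 - 12*d + 3)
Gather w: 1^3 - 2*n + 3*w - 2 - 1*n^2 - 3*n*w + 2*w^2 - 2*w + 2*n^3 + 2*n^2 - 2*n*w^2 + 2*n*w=2*n^3 + n^2 - 2*n + w^2*(2 - 2*n) + w*(1 - n) - 1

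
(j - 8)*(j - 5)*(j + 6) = j^3 - 7*j^2 - 38*j + 240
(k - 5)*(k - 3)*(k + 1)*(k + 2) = k^4 - 5*k^3 - 7*k^2 + 29*k + 30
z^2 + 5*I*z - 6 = (z + 2*I)*(z + 3*I)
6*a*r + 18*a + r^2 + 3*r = (6*a + r)*(r + 3)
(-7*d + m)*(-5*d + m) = 35*d^2 - 12*d*m + m^2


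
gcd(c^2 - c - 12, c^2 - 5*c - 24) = c + 3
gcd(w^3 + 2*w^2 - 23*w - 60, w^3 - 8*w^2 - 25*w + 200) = w - 5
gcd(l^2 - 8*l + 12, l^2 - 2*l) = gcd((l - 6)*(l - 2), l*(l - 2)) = l - 2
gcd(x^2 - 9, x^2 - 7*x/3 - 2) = x - 3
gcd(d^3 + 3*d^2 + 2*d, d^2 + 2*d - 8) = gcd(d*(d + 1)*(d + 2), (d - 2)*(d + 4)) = 1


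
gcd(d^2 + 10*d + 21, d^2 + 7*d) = d + 7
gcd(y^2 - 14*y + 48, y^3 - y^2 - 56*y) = y - 8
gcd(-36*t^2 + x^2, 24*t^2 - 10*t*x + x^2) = -6*t + x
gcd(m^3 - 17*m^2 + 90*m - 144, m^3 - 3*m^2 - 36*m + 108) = m^2 - 9*m + 18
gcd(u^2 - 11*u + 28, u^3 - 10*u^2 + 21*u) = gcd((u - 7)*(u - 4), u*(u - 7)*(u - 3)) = u - 7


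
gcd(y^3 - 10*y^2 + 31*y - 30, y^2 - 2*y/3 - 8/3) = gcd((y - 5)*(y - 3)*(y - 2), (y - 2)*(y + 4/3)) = y - 2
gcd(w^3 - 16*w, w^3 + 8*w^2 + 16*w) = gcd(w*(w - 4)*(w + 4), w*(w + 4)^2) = w^2 + 4*w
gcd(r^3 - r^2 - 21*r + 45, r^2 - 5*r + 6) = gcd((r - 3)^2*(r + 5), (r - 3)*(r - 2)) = r - 3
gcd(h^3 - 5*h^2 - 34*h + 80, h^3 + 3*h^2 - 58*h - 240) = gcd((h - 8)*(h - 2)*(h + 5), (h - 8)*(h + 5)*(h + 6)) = h^2 - 3*h - 40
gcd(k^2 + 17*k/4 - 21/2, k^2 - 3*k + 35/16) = k - 7/4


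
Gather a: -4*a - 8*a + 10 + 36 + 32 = 78 - 12*a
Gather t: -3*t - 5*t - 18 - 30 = -8*t - 48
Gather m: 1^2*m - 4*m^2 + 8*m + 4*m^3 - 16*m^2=4*m^3 - 20*m^2 + 9*m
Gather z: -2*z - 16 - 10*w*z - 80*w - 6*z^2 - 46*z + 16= -80*w - 6*z^2 + z*(-10*w - 48)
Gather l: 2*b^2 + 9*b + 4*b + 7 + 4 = 2*b^2 + 13*b + 11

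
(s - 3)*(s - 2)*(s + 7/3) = s^3 - 8*s^2/3 - 17*s/3 + 14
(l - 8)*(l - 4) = l^2 - 12*l + 32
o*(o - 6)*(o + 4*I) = o^3 - 6*o^2 + 4*I*o^2 - 24*I*o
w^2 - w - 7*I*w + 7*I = (w - 1)*(w - 7*I)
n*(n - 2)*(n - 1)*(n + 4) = n^4 + n^3 - 10*n^2 + 8*n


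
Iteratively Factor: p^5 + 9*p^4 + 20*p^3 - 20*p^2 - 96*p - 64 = (p + 1)*(p^4 + 8*p^3 + 12*p^2 - 32*p - 64) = (p + 1)*(p + 4)*(p^3 + 4*p^2 - 4*p - 16) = (p - 2)*(p + 1)*(p + 4)*(p^2 + 6*p + 8) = (p - 2)*(p + 1)*(p + 2)*(p + 4)*(p + 4)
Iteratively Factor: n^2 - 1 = (n + 1)*(n - 1)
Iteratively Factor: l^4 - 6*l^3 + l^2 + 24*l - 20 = (l - 2)*(l^3 - 4*l^2 - 7*l + 10) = (l - 5)*(l - 2)*(l^2 + l - 2) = (l - 5)*(l - 2)*(l + 2)*(l - 1)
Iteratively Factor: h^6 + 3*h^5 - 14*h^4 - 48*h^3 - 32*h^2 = (h)*(h^5 + 3*h^4 - 14*h^3 - 48*h^2 - 32*h) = h*(h + 2)*(h^4 + h^3 - 16*h^2 - 16*h) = h^2*(h + 2)*(h^3 + h^2 - 16*h - 16) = h^2*(h + 2)*(h + 4)*(h^2 - 3*h - 4) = h^2*(h + 1)*(h + 2)*(h + 4)*(h - 4)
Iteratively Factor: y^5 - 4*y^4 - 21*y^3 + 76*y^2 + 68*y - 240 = (y + 2)*(y^4 - 6*y^3 - 9*y^2 + 94*y - 120) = (y + 2)*(y + 4)*(y^3 - 10*y^2 + 31*y - 30) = (y - 3)*(y + 2)*(y + 4)*(y^2 - 7*y + 10) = (y - 3)*(y - 2)*(y + 2)*(y + 4)*(y - 5)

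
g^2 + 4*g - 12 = (g - 2)*(g + 6)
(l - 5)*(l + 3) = l^2 - 2*l - 15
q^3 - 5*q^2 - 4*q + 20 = (q - 5)*(q - 2)*(q + 2)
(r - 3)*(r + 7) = r^2 + 4*r - 21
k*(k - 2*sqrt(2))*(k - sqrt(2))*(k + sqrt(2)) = k^4 - 2*sqrt(2)*k^3 - 2*k^2 + 4*sqrt(2)*k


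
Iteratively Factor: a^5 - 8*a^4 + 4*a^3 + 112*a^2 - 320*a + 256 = (a + 4)*(a^4 - 12*a^3 + 52*a^2 - 96*a + 64) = (a - 4)*(a + 4)*(a^3 - 8*a^2 + 20*a - 16) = (a - 4)*(a - 2)*(a + 4)*(a^2 - 6*a + 8) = (a - 4)*(a - 2)^2*(a + 4)*(a - 4)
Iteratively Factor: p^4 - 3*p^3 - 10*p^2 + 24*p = (p - 4)*(p^3 + p^2 - 6*p) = (p - 4)*(p + 3)*(p^2 - 2*p) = (p - 4)*(p - 2)*(p + 3)*(p)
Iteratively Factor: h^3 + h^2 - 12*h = (h)*(h^2 + h - 12) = h*(h + 4)*(h - 3)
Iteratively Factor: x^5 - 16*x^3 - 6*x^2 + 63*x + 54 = (x + 3)*(x^4 - 3*x^3 - 7*x^2 + 15*x + 18) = (x + 2)*(x + 3)*(x^3 - 5*x^2 + 3*x + 9) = (x - 3)*(x + 2)*(x + 3)*(x^2 - 2*x - 3) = (x - 3)*(x + 1)*(x + 2)*(x + 3)*(x - 3)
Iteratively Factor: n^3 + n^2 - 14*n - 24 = (n + 2)*(n^2 - n - 12) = (n - 4)*(n + 2)*(n + 3)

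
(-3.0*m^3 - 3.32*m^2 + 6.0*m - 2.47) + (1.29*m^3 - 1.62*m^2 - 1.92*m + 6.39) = -1.71*m^3 - 4.94*m^2 + 4.08*m + 3.92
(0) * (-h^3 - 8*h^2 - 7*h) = 0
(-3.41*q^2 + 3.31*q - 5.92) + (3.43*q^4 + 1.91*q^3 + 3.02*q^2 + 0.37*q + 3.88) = 3.43*q^4 + 1.91*q^3 - 0.39*q^2 + 3.68*q - 2.04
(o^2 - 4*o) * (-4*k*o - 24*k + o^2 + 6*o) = -4*k*o^3 - 8*k*o^2 + 96*k*o + o^4 + 2*o^3 - 24*o^2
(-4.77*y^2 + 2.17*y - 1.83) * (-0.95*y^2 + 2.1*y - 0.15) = 4.5315*y^4 - 12.0785*y^3 + 7.011*y^2 - 4.1685*y + 0.2745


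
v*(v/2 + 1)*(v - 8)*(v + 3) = v^4/2 - 3*v^3/2 - 17*v^2 - 24*v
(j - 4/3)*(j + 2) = j^2 + 2*j/3 - 8/3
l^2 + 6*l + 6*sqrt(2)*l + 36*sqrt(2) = (l + 6)*(l + 6*sqrt(2))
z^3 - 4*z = z*(z - 2)*(z + 2)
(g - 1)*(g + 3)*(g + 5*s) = g^3 + 5*g^2*s + 2*g^2 + 10*g*s - 3*g - 15*s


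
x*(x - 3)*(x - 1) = x^3 - 4*x^2 + 3*x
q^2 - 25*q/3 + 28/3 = (q - 7)*(q - 4/3)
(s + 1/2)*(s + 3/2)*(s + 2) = s^3 + 4*s^2 + 19*s/4 + 3/2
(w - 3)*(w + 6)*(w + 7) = w^3 + 10*w^2 + 3*w - 126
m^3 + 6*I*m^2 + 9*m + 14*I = (m - 2*I)*(m + I)*(m + 7*I)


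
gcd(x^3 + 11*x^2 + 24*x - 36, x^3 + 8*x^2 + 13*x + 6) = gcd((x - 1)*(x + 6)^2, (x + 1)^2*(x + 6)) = x + 6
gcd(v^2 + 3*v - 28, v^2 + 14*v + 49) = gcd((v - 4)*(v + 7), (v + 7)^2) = v + 7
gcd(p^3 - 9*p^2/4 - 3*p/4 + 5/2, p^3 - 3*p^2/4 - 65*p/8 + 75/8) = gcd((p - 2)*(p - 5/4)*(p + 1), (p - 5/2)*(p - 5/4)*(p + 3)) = p - 5/4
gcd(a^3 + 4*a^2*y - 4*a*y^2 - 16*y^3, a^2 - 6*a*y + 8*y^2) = -a + 2*y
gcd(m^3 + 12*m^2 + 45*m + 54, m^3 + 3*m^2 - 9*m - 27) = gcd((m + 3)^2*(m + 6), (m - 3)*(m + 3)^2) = m^2 + 6*m + 9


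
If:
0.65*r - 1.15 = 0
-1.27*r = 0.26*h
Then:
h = -8.64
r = 1.77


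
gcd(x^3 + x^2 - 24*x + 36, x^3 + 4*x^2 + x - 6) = 1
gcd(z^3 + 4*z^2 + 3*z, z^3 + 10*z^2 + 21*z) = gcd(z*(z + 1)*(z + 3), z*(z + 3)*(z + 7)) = z^2 + 3*z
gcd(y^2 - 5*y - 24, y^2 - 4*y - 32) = y - 8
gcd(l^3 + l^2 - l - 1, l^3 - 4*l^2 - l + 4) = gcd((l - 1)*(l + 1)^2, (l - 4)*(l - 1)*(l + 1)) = l^2 - 1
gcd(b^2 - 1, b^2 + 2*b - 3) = b - 1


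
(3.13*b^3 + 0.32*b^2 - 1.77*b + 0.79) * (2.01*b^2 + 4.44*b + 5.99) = 6.2913*b^5 + 14.5404*b^4 + 16.6118*b^3 - 4.3541*b^2 - 7.0947*b + 4.7321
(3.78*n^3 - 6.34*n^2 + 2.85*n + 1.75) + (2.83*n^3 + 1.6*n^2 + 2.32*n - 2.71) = 6.61*n^3 - 4.74*n^2 + 5.17*n - 0.96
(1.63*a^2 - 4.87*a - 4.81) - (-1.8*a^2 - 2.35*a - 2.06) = 3.43*a^2 - 2.52*a - 2.75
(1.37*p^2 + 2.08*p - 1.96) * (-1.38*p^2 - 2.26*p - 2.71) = -1.8906*p^4 - 5.9666*p^3 - 5.7087*p^2 - 1.2072*p + 5.3116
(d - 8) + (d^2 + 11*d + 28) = d^2 + 12*d + 20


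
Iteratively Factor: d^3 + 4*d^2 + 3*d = (d + 1)*(d^2 + 3*d) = (d + 1)*(d + 3)*(d)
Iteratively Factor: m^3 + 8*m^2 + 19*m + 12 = (m + 3)*(m^2 + 5*m + 4) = (m + 1)*(m + 3)*(m + 4)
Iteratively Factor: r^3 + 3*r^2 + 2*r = (r + 1)*(r^2 + 2*r) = r*(r + 1)*(r + 2)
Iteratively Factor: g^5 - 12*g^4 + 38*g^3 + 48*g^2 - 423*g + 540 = (g - 3)*(g^4 - 9*g^3 + 11*g^2 + 81*g - 180) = (g - 3)^2*(g^3 - 6*g^2 - 7*g + 60) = (g - 4)*(g - 3)^2*(g^2 - 2*g - 15) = (g - 5)*(g - 4)*(g - 3)^2*(g + 3)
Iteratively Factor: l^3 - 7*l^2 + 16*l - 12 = (l - 2)*(l^2 - 5*l + 6) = (l - 2)^2*(l - 3)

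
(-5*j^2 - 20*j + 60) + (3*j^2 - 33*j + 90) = -2*j^2 - 53*j + 150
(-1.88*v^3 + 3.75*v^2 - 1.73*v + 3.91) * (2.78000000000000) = -5.2264*v^3 + 10.425*v^2 - 4.8094*v + 10.8698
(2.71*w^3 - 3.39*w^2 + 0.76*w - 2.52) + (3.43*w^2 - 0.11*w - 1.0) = 2.71*w^3 + 0.04*w^2 + 0.65*w - 3.52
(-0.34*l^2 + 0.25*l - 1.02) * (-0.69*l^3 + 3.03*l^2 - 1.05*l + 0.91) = 0.2346*l^5 - 1.2027*l^4 + 1.8183*l^3 - 3.6625*l^2 + 1.2985*l - 0.9282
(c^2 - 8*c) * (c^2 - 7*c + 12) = c^4 - 15*c^3 + 68*c^2 - 96*c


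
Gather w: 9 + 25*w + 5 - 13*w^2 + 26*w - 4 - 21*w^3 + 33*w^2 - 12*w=-21*w^3 + 20*w^2 + 39*w + 10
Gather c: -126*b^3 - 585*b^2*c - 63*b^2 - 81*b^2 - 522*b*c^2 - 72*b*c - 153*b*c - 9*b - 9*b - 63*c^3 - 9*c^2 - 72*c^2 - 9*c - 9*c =-126*b^3 - 144*b^2 - 18*b - 63*c^3 + c^2*(-522*b - 81) + c*(-585*b^2 - 225*b - 18)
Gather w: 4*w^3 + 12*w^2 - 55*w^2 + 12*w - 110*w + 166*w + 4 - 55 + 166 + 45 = 4*w^3 - 43*w^2 + 68*w + 160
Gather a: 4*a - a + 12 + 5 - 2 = 3*a + 15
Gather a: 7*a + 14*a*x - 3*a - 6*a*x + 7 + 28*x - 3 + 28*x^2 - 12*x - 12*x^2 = a*(8*x + 4) + 16*x^2 + 16*x + 4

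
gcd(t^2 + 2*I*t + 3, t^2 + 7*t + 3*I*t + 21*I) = t + 3*I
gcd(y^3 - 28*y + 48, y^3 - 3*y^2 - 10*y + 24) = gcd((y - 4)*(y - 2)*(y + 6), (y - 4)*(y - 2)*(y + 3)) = y^2 - 6*y + 8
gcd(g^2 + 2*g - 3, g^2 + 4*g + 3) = g + 3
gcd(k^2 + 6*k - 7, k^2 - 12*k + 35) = 1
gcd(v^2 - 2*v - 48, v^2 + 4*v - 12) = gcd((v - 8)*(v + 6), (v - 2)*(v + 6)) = v + 6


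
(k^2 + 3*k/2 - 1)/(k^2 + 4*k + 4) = (k - 1/2)/(k + 2)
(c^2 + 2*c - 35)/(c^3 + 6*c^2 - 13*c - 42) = (c - 5)/(c^2 - c - 6)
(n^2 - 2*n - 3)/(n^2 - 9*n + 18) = (n + 1)/(n - 6)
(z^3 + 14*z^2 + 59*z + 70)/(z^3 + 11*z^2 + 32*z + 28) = (z + 5)/(z + 2)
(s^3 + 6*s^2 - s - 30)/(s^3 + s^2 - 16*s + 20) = (s + 3)/(s - 2)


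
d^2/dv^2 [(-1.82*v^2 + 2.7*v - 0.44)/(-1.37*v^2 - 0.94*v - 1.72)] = (-7.105427357601e-15*v^4 - 14.822852*v^3 - 20.776872*v^2 + 41.573472*v + 18.203232)/(2.571353*v^6 + 5.292858*v^5 + 13.3164*v^4 + 14.12068*v^3 + 16.7184*v^2 + 8.342688*v + 5.088448)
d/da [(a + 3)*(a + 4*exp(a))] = a + (a + 3)*(4*exp(a) + 1) + 4*exp(a)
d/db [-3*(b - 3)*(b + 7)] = -6*b - 12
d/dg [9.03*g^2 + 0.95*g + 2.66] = 18.06*g + 0.95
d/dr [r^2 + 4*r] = 2*r + 4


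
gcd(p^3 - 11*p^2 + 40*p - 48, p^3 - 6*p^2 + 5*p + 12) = p^2 - 7*p + 12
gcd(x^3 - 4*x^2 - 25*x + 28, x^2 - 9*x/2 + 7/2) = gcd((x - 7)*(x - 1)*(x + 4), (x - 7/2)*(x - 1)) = x - 1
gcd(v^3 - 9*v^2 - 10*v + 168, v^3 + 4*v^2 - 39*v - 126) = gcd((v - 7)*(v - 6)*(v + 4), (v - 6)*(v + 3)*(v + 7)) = v - 6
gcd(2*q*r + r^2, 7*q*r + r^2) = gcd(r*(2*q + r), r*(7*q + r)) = r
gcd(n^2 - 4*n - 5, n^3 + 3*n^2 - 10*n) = 1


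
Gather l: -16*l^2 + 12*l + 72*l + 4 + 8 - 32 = -16*l^2 + 84*l - 20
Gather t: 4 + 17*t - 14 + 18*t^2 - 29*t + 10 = 18*t^2 - 12*t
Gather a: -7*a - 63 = -7*a - 63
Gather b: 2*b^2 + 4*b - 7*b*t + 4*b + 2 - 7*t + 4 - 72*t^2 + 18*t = 2*b^2 + b*(8 - 7*t) - 72*t^2 + 11*t + 6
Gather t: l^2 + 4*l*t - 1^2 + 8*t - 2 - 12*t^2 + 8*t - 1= l^2 - 12*t^2 + t*(4*l + 16) - 4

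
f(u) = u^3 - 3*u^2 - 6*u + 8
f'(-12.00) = 498.00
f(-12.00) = -2080.00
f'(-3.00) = 39.00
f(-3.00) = -28.00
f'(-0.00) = -6.00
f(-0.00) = 8.00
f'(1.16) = -8.92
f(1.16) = -1.44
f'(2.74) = 0.08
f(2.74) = -10.39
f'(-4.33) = 76.23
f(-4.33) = -103.45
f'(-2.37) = 25.07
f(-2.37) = -7.94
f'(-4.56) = 83.74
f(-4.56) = -121.84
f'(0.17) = -6.93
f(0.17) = 6.90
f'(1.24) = -8.83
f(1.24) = -2.15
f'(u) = 3*u^2 - 6*u - 6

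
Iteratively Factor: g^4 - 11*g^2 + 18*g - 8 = (g - 1)*(g^3 + g^2 - 10*g + 8) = (g - 1)^2*(g^2 + 2*g - 8) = (g - 1)^2*(g + 4)*(g - 2)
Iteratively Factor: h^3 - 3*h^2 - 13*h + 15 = (h + 3)*(h^2 - 6*h + 5) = (h - 5)*(h + 3)*(h - 1)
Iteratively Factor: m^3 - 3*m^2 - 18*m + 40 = (m - 2)*(m^2 - m - 20) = (m - 2)*(m + 4)*(m - 5)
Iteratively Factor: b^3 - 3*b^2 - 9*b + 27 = (b + 3)*(b^2 - 6*b + 9) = (b - 3)*(b + 3)*(b - 3)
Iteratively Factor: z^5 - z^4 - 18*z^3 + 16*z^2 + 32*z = (z - 4)*(z^4 + 3*z^3 - 6*z^2 - 8*z) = (z - 4)*(z + 4)*(z^3 - z^2 - 2*z) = (z - 4)*(z - 2)*(z + 4)*(z^2 + z) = z*(z - 4)*(z - 2)*(z + 4)*(z + 1)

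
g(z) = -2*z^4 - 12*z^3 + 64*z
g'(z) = -8*z^3 - 36*z^2 + 64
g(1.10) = 51.50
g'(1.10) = 9.79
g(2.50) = -105.62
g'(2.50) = -286.00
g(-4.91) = -56.19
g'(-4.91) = 143.07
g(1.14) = 51.80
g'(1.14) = 5.36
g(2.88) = -239.93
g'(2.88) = -425.70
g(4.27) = -1325.85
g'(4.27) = -1215.22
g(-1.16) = -59.13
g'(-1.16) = 28.05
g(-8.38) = -3337.49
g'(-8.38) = 2243.77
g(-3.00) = -30.00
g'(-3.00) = -44.00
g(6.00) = -4800.00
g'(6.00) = -2960.00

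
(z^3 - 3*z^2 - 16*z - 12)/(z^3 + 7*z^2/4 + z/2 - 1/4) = 4*(z^2 - 4*z - 12)/(4*z^2 + 3*z - 1)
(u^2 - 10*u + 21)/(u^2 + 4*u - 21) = (u - 7)/(u + 7)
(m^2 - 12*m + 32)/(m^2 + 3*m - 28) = (m - 8)/(m + 7)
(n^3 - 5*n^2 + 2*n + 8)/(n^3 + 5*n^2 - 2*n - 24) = (n^2 - 3*n - 4)/(n^2 + 7*n + 12)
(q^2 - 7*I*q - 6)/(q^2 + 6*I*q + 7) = (q - 6*I)/(q + 7*I)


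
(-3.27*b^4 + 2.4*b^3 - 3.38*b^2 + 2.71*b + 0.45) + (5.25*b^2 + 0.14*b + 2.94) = -3.27*b^4 + 2.4*b^3 + 1.87*b^2 + 2.85*b + 3.39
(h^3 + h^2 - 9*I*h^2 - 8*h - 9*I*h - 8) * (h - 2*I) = h^4 + h^3 - 11*I*h^3 - 26*h^2 - 11*I*h^2 - 26*h + 16*I*h + 16*I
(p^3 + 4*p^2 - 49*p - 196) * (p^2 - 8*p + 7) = p^5 - 4*p^4 - 74*p^3 + 224*p^2 + 1225*p - 1372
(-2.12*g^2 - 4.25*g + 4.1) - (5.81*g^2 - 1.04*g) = -7.93*g^2 - 3.21*g + 4.1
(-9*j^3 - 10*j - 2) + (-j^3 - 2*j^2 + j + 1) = -10*j^3 - 2*j^2 - 9*j - 1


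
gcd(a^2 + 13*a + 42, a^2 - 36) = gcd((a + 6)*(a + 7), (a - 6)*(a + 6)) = a + 6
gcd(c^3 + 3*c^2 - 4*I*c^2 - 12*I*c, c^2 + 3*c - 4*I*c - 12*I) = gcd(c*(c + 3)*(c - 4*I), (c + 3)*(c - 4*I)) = c^2 + c*(3 - 4*I) - 12*I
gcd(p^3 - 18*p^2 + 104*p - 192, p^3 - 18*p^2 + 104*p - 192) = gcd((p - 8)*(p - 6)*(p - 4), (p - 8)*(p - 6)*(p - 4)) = p^3 - 18*p^2 + 104*p - 192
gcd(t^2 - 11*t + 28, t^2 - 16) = t - 4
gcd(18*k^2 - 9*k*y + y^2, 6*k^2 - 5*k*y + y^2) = -3*k + y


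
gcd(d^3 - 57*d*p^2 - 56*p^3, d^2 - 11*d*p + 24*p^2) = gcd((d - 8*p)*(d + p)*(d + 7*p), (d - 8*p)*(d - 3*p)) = -d + 8*p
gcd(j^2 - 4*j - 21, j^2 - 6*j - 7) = j - 7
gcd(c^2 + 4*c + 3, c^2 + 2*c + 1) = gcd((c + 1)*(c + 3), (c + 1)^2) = c + 1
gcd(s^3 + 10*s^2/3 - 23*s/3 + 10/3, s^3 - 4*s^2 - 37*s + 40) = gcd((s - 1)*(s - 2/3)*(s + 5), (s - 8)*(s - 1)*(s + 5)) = s^2 + 4*s - 5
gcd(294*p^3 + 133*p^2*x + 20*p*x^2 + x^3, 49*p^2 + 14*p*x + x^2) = 49*p^2 + 14*p*x + x^2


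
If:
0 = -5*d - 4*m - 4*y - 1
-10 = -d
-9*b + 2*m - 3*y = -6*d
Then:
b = 23/6 - 5*y/9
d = 10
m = -y - 51/4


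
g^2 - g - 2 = (g - 2)*(g + 1)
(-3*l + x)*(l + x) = -3*l^2 - 2*l*x + x^2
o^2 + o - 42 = (o - 6)*(o + 7)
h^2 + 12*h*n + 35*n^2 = (h + 5*n)*(h + 7*n)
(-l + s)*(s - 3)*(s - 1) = -l*s^2 + 4*l*s - 3*l + s^3 - 4*s^2 + 3*s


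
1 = 1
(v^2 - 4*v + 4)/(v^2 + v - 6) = (v - 2)/(v + 3)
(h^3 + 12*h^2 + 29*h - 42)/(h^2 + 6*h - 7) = h + 6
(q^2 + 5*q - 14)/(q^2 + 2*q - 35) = (q - 2)/(q - 5)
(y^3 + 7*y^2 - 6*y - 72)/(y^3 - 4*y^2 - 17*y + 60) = (y + 6)/(y - 5)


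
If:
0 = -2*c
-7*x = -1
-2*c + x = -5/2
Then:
No Solution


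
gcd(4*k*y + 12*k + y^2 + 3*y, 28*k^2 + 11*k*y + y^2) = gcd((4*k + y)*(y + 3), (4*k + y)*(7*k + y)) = 4*k + y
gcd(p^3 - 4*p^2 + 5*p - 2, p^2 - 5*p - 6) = 1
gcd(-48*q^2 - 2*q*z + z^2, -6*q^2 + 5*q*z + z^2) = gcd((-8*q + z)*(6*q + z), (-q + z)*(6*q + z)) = 6*q + z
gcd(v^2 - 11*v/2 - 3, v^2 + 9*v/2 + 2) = v + 1/2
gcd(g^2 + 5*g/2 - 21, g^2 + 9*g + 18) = g + 6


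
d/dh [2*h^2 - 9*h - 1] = 4*h - 9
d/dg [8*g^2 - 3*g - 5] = 16*g - 3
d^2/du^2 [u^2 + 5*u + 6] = 2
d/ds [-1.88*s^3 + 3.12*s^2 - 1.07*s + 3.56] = -5.64*s^2 + 6.24*s - 1.07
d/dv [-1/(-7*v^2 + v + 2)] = (1 - 14*v)/(-7*v^2 + v + 2)^2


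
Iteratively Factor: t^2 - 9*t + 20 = (t - 4)*(t - 5)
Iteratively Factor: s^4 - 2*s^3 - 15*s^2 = (s)*(s^3 - 2*s^2 - 15*s) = s*(s + 3)*(s^2 - 5*s) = s^2*(s + 3)*(s - 5)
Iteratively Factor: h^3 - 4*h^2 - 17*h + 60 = (h + 4)*(h^2 - 8*h + 15) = (h - 3)*(h + 4)*(h - 5)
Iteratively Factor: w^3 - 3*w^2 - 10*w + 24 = (w - 4)*(w^2 + w - 6) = (w - 4)*(w + 3)*(w - 2)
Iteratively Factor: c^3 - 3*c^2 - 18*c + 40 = (c - 5)*(c^2 + 2*c - 8) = (c - 5)*(c - 2)*(c + 4)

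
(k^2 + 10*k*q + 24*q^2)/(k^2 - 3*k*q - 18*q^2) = (-k^2 - 10*k*q - 24*q^2)/(-k^2 + 3*k*q + 18*q^2)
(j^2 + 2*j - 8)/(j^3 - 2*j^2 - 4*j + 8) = (j + 4)/(j^2 - 4)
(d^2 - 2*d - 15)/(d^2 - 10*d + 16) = (d^2 - 2*d - 15)/(d^2 - 10*d + 16)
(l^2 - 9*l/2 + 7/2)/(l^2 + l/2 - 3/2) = (2*l - 7)/(2*l + 3)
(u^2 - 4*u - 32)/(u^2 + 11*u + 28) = (u - 8)/(u + 7)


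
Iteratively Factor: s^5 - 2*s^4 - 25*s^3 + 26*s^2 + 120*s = (s)*(s^4 - 2*s^3 - 25*s^2 + 26*s + 120) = s*(s - 5)*(s^3 + 3*s^2 - 10*s - 24) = s*(s - 5)*(s + 4)*(s^2 - s - 6) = s*(s - 5)*(s - 3)*(s + 4)*(s + 2)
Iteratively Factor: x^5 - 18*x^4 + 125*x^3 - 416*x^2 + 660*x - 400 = (x - 2)*(x^4 - 16*x^3 + 93*x^2 - 230*x + 200) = (x - 5)*(x - 2)*(x^3 - 11*x^2 + 38*x - 40) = (x - 5)*(x - 2)^2*(x^2 - 9*x + 20) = (x - 5)*(x - 4)*(x - 2)^2*(x - 5)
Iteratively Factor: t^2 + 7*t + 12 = (t + 3)*(t + 4)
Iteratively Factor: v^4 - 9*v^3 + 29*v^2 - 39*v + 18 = (v - 3)*(v^3 - 6*v^2 + 11*v - 6) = (v - 3)^2*(v^2 - 3*v + 2) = (v - 3)^2*(v - 2)*(v - 1)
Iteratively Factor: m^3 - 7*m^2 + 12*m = (m - 3)*(m^2 - 4*m) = m*(m - 3)*(m - 4)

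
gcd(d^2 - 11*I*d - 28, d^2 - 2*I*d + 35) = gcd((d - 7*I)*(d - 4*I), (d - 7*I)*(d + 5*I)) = d - 7*I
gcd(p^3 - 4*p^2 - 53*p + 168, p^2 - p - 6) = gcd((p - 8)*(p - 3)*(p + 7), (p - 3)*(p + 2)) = p - 3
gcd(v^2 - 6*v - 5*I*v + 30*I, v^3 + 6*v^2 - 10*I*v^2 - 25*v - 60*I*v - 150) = v - 5*I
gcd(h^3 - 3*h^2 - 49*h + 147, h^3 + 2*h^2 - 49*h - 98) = h^2 - 49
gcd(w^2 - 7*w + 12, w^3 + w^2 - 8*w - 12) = w - 3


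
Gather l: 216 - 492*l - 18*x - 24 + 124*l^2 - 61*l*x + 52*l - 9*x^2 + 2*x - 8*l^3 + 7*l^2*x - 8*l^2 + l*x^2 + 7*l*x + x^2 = -8*l^3 + l^2*(7*x + 116) + l*(x^2 - 54*x - 440) - 8*x^2 - 16*x + 192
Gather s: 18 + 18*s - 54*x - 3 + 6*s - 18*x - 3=24*s - 72*x + 12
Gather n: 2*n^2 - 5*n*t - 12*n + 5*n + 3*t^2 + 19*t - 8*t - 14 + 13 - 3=2*n^2 + n*(-5*t - 7) + 3*t^2 + 11*t - 4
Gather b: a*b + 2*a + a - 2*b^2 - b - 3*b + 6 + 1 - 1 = 3*a - 2*b^2 + b*(a - 4) + 6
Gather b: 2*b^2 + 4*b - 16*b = 2*b^2 - 12*b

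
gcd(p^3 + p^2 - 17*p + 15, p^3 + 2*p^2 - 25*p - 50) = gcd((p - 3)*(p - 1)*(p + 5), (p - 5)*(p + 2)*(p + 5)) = p + 5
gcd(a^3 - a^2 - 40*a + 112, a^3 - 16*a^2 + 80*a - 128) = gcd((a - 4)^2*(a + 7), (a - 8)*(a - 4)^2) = a^2 - 8*a + 16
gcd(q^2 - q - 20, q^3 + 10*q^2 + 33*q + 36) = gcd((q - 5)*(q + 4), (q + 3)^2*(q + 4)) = q + 4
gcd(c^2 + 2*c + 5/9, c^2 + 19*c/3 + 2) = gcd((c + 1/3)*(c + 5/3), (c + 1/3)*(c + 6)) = c + 1/3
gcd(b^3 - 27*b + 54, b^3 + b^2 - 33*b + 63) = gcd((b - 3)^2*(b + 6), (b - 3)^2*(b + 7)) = b^2 - 6*b + 9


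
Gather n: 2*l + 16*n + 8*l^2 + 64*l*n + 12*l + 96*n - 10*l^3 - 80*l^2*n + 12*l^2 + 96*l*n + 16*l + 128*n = -10*l^3 + 20*l^2 + 30*l + n*(-80*l^2 + 160*l + 240)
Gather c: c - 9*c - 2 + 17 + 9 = 24 - 8*c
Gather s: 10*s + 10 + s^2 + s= s^2 + 11*s + 10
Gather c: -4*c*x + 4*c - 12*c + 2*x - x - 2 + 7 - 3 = c*(-4*x - 8) + x + 2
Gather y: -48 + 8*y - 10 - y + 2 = 7*y - 56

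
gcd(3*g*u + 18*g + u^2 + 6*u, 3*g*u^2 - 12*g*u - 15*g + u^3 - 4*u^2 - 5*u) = 3*g + u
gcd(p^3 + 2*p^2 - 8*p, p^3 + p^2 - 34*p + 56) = p - 2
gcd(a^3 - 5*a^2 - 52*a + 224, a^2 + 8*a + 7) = a + 7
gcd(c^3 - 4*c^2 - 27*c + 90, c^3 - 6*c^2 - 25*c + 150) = c^2 - c - 30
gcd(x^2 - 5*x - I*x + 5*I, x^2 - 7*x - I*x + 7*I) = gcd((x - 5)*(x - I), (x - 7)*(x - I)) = x - I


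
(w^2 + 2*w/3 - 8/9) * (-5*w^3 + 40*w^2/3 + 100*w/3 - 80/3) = -5*w^5 + 10*w^4 + 140*w^3/3 - 440*w^2/27 - 1280*w/27 + 640/27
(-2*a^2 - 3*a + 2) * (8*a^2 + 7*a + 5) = -16*a^4 - 38*a^3 - 15*a^2 - a + 10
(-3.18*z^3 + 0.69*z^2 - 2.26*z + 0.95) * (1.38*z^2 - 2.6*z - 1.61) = -4.3884*z^5 + 9.2202*z^4 + 0.207000000000001*z^3 + 6.0761*z^2 + 1.1686*z - 1.5295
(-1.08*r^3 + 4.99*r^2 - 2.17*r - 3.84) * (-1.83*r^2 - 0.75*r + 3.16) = 1.9764*r^5 - 8.3217*r^4 - 3.1842*r^3 + 24.4231*r^2 - 3.9772*r - 12.1344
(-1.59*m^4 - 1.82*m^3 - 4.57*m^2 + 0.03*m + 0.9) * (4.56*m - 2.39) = -7.2504*m^5 - 4.4991*m^4 - 16.4894*m^3 + 11.0591*m^2 + 4.0323*m - 2.151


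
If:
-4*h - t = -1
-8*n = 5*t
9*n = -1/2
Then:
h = 41/180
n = -1/18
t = 4/45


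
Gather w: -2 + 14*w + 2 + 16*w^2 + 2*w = 16*w^2 + 16*w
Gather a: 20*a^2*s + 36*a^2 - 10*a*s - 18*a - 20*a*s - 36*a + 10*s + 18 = a^2*(20*s + 36) + a*(-30*s - 54) + 10*s + 18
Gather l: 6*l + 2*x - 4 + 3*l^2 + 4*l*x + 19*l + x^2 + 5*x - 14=3*l^2 + l*(4*x + 25) + x^2 + 7*x - 18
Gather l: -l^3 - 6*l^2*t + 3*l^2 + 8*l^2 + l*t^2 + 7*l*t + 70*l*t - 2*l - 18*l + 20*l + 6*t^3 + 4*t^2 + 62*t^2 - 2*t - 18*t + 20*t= -l^3 + l^2*(11 - 6*t) + l*(t^2 + 77*t) + 6*t^3 + 66*t^2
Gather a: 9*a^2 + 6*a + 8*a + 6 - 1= 9*a^2 + 14*a + 5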